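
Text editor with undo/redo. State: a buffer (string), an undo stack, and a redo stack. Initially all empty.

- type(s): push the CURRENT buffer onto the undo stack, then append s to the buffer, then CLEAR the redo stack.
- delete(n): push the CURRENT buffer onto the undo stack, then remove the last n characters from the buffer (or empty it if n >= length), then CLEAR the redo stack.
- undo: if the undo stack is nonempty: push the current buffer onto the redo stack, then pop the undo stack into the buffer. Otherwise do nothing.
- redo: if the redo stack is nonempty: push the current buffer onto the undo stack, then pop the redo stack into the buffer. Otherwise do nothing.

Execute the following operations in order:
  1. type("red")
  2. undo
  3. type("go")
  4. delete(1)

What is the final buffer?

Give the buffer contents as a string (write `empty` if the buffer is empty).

After op 1 (type): buf='red' undo_depth=1 redo_depth=0
After op 2 (undo): buf='(empty)' undo_depth=0 redo_depth=1
After op 3 (type): buf='go' undo_depth=1 redo_depth=0
After op 4 (delete): buf='g' undo_depth=2 redo_depth=0

Answer: g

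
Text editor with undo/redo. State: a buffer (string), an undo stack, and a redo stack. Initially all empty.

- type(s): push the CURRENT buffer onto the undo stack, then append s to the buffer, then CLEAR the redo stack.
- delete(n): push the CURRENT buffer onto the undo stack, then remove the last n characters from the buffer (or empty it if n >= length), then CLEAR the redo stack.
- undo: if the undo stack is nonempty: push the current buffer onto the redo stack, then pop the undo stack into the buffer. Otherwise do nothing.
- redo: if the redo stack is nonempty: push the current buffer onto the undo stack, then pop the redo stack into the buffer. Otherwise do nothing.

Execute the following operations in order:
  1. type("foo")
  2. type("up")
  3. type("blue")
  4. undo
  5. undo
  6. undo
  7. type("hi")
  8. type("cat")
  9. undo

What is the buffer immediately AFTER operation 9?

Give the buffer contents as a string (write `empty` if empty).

Answer: hi

Derivation:
After op 1 (type): buf='foo' undo_depth=1 redo_depth=0
After op 2 (type): buf='fooup' undo_depth=2 redo_depth=0
After op 3 (type): buf='fooupblue' undo_depth=3 redo_depth=0
After op 4 (undo): buf='fooup' undo_depth=2 redo_depth=1
After op 5 (undo): buf='foo' undo_depth=1 redo_depth=2
After op 6 (undo): buf='(empty)' undo_depth=0 redo_depth=3
After op 7 (type): buf='hi' undo_depth=1 redo_depth=0
After op 8 (type): buf='hicat' undo_depth=2 redo_depth=0
After op 9 (undo): buf='hi' undo_depth=1 redo_depth=1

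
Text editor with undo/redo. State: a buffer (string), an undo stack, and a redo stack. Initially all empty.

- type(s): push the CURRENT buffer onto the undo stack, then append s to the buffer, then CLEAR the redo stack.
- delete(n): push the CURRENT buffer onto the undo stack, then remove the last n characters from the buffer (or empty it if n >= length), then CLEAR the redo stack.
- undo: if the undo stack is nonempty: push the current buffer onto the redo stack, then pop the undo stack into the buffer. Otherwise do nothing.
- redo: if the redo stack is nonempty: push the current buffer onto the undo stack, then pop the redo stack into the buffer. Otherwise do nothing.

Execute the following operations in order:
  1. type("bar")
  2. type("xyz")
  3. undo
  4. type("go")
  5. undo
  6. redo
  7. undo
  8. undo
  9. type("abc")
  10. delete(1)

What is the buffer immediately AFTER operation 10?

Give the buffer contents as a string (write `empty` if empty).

Answer: ab

Derivation:
After op 1 (type): buf='bar' undo_depth=1 redo_depth=0
After op 2 (type): buf='barxyz' undo_depth=2 redo_depth=0
After op 3 (undo): buf='bar' undo_depth=1 redo_depth=1
After op 4 (type): buf='bargo' undo_depth=2 redo_depth=0
After op 5 (undo): buf='bar' undo_depth=1 redo_depth=1
After op 6 (redo): buf='bargo' undo_depth=2 redo_depth=0
After op 7 (undo): buf='bar' undo_depth=1 redo_depth=1
After op 8 (undo): buf='(empty)' undo_depth=0 redo_depth=2
After op 9 (type): buf='abc' undo_depth=1 redo_depth=0
After op 10 (delete): buf='ab' undo_depth=2 redo_depth=0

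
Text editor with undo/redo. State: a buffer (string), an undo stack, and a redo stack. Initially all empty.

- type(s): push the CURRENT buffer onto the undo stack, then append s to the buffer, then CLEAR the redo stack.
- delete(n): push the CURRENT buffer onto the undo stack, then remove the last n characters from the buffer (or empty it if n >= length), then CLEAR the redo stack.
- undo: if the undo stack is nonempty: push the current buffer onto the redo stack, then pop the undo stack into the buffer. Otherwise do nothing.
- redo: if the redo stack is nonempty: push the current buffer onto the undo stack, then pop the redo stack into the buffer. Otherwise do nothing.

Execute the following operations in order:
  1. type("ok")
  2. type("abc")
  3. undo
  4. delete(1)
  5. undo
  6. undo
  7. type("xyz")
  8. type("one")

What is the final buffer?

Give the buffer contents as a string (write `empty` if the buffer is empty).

After op 1 (type): buf='ok' undo_depth=1 redo_depth=0
After op 2 (type): buf='okabc' undo_depth=2 redo_depth=0
After op 3 (undo): buf='ok' undo_depth=1 redo_depth=1
After op 4 (delete): buf='o' undo_depth=2 redo_depth=0
After op 5 (undo): buf='ok' undo_depth=1 redo_depth=1
After op 6 (undo): buf='(empty)' undo_depth=0 redo_depth=2
After op 7 (type): buf='xyz' undo_depth=1 redo_depth=0
After op 8 (type): buf='xyzone' undo_depth=2 redo_depth=0

Answer: xyzone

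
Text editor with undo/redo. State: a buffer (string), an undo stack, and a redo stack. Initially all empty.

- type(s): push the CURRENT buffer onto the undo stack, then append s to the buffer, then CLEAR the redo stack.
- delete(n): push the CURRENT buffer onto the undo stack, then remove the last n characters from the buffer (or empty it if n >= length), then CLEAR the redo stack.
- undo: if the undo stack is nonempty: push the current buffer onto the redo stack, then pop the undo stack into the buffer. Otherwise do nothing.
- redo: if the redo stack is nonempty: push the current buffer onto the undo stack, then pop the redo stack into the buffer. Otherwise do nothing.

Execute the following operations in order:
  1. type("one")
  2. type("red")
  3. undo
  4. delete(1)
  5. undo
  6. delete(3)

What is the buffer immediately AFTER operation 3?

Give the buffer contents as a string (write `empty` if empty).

After op 1 (type): buf='one' undo_depth=1 redo_depth=0
After op 2 (type): buf='onered' undo_depth=2 redo_depth=0
After op 3 (undo): buf='one' undo_depth=1 redo_depth=1

Answer: one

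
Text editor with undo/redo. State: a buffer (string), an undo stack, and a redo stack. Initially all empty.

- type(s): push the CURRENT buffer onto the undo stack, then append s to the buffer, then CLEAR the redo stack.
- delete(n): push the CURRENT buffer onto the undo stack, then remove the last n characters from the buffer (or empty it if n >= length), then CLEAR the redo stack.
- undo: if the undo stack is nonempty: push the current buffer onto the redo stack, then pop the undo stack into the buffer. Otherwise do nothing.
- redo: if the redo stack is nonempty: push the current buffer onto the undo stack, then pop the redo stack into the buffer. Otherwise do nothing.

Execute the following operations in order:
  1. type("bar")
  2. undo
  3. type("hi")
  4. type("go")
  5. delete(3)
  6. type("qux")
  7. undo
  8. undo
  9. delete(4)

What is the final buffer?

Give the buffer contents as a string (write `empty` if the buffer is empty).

After op 1 (type): buf='bar' undo_depth=1 redo_depth=0
After op 2 (undo): buf='(empty)' undo_depth=0 redo_depth=1
After op 3 (type): buf='hi' undo_depth=1 redo_depth=0
After op 4 (type): buf='higo' undo_depth=2 redo_depth=0
After op 5 (delete): buf='h' undo_depth=3 redo_depth=0
After op 6 (type): buf='hqux' undo_depth=4 redo_depth=0
After op 7 (undo): buf='h' undo_depth=3 redo_depth=1
After op 8 (undo): buf='higo' undo_depth=2 redo_depth=2
After op 9 (delete): buf='(empty)' undo_depth=3 redo_depth=0

Answer: empty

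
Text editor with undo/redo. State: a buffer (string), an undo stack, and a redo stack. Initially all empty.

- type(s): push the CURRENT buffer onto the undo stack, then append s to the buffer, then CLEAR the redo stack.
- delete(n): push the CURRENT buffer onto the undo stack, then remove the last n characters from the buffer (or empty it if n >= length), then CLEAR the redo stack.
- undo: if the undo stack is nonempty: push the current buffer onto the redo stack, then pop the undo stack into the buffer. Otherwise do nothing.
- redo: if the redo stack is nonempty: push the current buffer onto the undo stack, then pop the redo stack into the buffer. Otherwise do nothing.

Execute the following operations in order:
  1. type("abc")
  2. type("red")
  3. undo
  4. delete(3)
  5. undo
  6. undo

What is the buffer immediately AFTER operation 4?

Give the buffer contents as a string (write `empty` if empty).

After op 1 (type): buf='abc' undo_depth=1 redo_depth=0
After op 2 (type): buf='abcred' undo_depth=2 redo_depth=0
After op 3 (undo): buf='abc' undo_depth=1 redo_depth=1
After op 4 (delete): buf='(empty)' undo_depth=2 redo_depth=0

Answer: empty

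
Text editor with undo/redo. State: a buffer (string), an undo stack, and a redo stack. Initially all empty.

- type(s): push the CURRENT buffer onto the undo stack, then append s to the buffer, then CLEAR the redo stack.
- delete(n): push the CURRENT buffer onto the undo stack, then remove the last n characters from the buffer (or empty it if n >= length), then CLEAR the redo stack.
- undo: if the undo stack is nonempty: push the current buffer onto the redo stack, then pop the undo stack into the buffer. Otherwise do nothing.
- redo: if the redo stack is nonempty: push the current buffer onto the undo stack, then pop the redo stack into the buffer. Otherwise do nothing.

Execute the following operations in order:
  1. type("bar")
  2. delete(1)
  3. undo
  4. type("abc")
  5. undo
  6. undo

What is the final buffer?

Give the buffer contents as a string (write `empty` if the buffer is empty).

Answer: empty

Derivation:
After op 1 (type): buf='bar' undo_depth=1 redo_depth=0
After op 2 (delete): buf='ba' undo_depth=2 redo_depth=0
After op 3 (undo): buf='bar' undo_depth=1 redo_depth=1
After op 4 (type): buf='barabc' undo_depth=2 redo_depth=0
After op 5 (undo): buf='bar' undo_depth=1 redo_depth=1
After op 6 (undo): buf='(empty)' undo_depth=0 redo_depth=2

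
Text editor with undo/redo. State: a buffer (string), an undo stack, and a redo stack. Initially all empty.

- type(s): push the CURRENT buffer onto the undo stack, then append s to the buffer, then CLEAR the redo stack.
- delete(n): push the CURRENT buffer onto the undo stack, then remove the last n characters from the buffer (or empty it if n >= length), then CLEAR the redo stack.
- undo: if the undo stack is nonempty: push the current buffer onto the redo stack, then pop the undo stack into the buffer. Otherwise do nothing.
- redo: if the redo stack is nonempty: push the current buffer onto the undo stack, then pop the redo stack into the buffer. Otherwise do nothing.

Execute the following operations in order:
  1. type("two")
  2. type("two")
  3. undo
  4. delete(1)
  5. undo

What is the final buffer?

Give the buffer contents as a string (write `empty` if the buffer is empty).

After op 1 (type): buf='two' undo_depth=1 redo_depth=0
After op 2 (type): buf='twotwo' undo_depth=2 redo_depth=0
After op 3 (undo): buf='two' undo_depth=1 redo_depth=1
After op 4 (delete): buf='tw' undo_depth=2 redo_depth=0
After op 5 (undo): buf='two' undo_depth=1 redo_depth=1

Answer: two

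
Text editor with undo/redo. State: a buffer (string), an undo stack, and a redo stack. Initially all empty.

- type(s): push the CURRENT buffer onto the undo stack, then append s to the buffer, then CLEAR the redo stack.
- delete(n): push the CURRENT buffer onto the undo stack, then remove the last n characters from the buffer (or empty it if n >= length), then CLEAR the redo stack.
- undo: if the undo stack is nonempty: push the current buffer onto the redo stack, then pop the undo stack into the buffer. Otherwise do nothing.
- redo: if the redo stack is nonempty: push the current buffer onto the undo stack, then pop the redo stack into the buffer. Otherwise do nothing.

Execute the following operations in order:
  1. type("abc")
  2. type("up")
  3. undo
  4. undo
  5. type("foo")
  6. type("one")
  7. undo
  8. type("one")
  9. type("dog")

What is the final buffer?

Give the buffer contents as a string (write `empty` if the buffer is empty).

After op 1 (type): buf='abc' undo_depth=1 redo_depth=0
After op 2 (type): buf='abcup' undo_depth=2 redo_depth=0
After op 3 (undo): buf='abc' undo_depth=1 redo_depth=1
After op 4 (undo): buf='(empty)' undo_depth=0 redo_depth=2
After op 5 (type): buf='foo' undo_depth=1 redo_depth=0
After op 6 (type): buf='fooone' undo_depth=2 redo_depth=0
After op 7 (undo): buf='foo' undo_depth=1 redo_depth=1
After op 8 (type): buf='fooone' undo_depth=2 redo_depth=0
After op 9 (type): buf='fooonedog' undo_depth=3 redo_depth=0

Answer: fooonedog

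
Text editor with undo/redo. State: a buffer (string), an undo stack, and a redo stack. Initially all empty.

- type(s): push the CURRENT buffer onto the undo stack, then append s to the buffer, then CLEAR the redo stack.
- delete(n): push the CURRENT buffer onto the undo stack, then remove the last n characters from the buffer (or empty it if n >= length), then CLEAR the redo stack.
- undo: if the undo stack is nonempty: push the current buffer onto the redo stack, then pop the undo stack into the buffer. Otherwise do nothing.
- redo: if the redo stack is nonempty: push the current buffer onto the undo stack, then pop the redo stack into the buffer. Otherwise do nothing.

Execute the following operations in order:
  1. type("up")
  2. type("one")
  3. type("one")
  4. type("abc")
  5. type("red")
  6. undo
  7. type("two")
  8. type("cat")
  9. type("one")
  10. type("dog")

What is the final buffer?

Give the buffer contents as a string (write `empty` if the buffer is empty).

Answer: uponeoneabctwocatonedog

Derivation:
After op 1 (type): buf='up' undo_depth=1 redo_depth=0
After op 2 (type): buf='upone' undo_depth=2 redo_depth=0
After op 3 (type): buf='uponeone' undo_depth=3 redo_depth=0
After op 4 (type): buf='uponeoneabc' undo_depth=4 redo_depth=0
After op 5 (type): buf='uponeoneabcred' undo_depth=5 redo_depth=0
After op 6 (undo): buf='uponeoneabc' undo_depth=4 redo_depth=1
After op 7 (type): buf='uponeoneabctwo' undo_depth=5 redo_depth=0
After op 8 (type): buf='uponeoneabctwocat' undo_depth=6 redo_depth=0
After op 9 (type): buf='uponeoneabctwocatone' undo_depth=7 redo_depth=0
After op 10 (type): buf='uponeoneabctwocatonedog' undo_depth=8 redo_depth=0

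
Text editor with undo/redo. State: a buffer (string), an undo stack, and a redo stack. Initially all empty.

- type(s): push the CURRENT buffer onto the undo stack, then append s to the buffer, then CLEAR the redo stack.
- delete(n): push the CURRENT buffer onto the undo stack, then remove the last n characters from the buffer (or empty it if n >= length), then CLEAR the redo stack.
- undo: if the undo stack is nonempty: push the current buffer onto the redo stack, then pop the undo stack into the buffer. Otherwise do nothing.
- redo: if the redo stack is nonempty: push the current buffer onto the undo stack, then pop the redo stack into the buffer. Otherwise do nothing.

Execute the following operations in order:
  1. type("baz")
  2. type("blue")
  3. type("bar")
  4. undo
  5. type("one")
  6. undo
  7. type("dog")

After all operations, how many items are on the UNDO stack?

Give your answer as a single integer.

After op 1 (type): buf='baz' undo_depth=1 redo_depth=0
After op 2 (type): buf='bazblue' undo_depth=2 redo_depth=0
After op 3 (type): buf='bazbluebar' undo_depth=3 redo_depth=0
After op 4 (undo): buf='bazblue' undo_depth=2 redo_depth=1
After op 5 (type): buf='bazblueone' undo_depth=3 redo_depth=0
After op 6 (undo): buf='bazblue' undo_depth=2 redo_depth=1
After op 7 (type): buf='bazbluedog' undo_depth=3 redo_depth=0

Answer: 3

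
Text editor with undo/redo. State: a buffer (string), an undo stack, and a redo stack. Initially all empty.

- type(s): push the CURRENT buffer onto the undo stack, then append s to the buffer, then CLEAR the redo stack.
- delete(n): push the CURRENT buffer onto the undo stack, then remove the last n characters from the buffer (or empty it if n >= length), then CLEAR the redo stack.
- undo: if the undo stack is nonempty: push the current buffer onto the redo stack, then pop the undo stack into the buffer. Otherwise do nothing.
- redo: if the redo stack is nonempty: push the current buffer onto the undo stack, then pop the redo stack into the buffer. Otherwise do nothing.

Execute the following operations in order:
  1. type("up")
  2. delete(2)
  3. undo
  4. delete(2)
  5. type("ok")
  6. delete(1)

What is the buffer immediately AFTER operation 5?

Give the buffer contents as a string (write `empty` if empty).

After op 1 (type): buf='up' undo_depth=1 redo_depth=0
After op 2 (delete): buf='(empty)' undo_depth=2 redo_depth=0
After op 3 (undo): buf='up' undo_depth=1 redo_depth=1
After op 4 (delete): buf='(empty)' undo_depth=2 redo_depth=0
After op 5 (type): buf='ok' undo_depth=3 redo_depth=0

Answer: ok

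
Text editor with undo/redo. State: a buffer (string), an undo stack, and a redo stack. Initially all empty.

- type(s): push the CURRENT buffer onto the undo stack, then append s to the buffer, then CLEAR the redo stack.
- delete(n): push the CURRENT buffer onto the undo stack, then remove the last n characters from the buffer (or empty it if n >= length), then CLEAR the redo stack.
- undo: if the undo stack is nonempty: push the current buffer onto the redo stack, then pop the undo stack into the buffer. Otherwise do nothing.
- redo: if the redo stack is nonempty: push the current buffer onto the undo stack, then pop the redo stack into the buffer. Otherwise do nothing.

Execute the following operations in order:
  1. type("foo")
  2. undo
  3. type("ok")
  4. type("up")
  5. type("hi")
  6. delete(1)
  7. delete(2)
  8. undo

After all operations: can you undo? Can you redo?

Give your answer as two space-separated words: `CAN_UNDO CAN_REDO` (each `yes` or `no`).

After op 1 (type): buf='foo' undo_depth=1 redo_depth=0
After op 2 (undo): buf='(empty)' undo_depth=0 redo_depth=1
After op 3 (type): buf='ok' undo_depth=1 redo_depth=0
After op 4 (type): buf='okup' undo_depth=2 redo_depth=0
After op 5 (type): buf='okuphi' undo_depth=3 redo_depth=0
After op 6 (delete): buf='okuph' undo_depth=4 redo_depth=0
After op 7 (delete): buf='oku' undo_depth=5 redo_depth=0
After op 8 (undo): buf='okuph' undo_depth=4 redo_depth=1

Answer: yes yes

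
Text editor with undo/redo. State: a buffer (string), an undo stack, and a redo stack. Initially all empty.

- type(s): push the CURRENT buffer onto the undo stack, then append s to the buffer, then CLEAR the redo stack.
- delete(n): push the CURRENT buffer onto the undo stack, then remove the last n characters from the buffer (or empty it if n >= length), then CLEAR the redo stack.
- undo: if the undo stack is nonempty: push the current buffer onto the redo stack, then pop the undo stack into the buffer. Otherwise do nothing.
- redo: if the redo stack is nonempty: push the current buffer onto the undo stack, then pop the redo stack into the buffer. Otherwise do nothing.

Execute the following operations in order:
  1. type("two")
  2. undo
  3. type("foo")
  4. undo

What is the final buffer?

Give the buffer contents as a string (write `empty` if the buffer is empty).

After op 1 (type): buf='two' undo_depth=1 redo_depth=0
After op 2 (undo): buf='(empty)' undo_depth=0 redo_depth=1
After op 3 (type): buf='foo' undo_depth=1 redo_depth=0
After op 4 (undo): buf='(empty)' undo_depth=0 redo_depth=1

Answer: empty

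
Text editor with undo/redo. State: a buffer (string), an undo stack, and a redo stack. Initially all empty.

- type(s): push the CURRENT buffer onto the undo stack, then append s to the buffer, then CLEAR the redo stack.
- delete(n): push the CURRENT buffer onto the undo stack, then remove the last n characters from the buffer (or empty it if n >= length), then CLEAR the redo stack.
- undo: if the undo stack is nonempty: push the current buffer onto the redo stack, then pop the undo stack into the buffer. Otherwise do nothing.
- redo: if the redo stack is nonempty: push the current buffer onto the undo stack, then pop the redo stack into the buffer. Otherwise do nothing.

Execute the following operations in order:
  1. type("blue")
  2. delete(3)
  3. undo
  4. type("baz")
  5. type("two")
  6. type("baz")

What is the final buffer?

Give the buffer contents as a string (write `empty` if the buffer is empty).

After op 1 (type): buf='blue' undo_depth=1 redo_depth=0
After op 2 (delete): buf='b' undo_depth=2 redo_depth=0
After op 3 (undo): buf='blue' undo_depth=1 redo_depth=1
After op 4 (type): buf='bluebaz' undo_depth=2 redo_depth=0
After op 5 (type): buf='bluebaztwo' undo_depth=3 redo_depth=0
After op 6 (type): buf='bluebaztwobaz' undo_depth=4 redo_depth=0

Answer: bluebaztwobaz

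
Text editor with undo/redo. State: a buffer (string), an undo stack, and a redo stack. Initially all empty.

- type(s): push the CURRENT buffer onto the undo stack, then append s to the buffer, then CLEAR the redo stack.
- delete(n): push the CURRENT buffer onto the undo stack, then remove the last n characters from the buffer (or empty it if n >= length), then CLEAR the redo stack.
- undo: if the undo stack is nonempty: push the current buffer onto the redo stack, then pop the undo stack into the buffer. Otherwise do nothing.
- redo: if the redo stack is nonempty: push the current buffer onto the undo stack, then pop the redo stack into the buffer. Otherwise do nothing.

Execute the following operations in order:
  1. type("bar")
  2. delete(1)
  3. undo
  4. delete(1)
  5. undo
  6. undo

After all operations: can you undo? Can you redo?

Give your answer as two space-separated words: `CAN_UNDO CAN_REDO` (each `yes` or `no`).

Answer: no yes

Derivation:
After op 1 (type): buf='bar' undo_depth=1 redo_depth=0
After op 2 (delete): buf='ba' undo_depth=2 redo_depth=0
After op 3 (undo): buf='bar' undo_depth=1 redo_depth=1
After op 4 (delete): buf='ba' undo_depth=2 redo_depth=0
After op 5 (undo): buf='bar' undo_depth=1 redo_depth=1
After op 6 (undo): buf='(empty)' undo_depth=0 redo_depth=2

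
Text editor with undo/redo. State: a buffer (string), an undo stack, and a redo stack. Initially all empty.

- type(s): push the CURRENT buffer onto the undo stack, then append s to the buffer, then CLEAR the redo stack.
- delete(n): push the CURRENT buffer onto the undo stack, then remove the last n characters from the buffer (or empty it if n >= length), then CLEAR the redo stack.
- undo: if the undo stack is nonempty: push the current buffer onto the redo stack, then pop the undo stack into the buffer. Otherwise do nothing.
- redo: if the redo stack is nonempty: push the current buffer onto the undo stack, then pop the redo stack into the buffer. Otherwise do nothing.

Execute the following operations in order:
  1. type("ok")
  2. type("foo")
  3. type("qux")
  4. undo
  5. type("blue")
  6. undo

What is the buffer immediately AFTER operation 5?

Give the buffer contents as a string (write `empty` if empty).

Answer: okfooblue

Derivation:
After op 1 (type): buf='ok' undo_depth=1 redo_depth=0
After op 2 (type): buf='okfoo' undo_depth=2 redo_depth=0
After op 3 (type): buf='okfooqux' undo_depth=3 redo_depth=0
After op 4 (undo): buf='okfoo' undo_depth=2 redo_depth=1
After op 5 (type): buf='okfooblue' undo_depth=3 redo_depth=0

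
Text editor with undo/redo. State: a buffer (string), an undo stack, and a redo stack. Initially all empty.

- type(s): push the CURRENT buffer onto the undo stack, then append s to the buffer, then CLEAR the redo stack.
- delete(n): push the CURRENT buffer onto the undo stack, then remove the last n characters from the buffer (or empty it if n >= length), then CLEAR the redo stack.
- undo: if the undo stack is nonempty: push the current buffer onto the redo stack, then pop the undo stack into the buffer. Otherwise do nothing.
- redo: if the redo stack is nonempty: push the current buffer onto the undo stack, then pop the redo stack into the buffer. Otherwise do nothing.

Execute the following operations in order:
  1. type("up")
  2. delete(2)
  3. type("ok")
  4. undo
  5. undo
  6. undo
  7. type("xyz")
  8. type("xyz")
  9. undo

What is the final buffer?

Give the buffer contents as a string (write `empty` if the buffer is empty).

After op 1 (type): buf='up' undo_depth=1 redo_depth=0
After op 2 (delete): buf='(empty)' undo_depth=2 redo_depth=0
After op 3 (type): buf='ok' undo_depth=3 redo_depth=0
After op 4 (undo): buf='(empty)' undo_depth=2 redo_depth=1
After op 5 (undo): buf='up' undo_depth=1 redo_depth=2
After op 6 (undo): buf='(empty)' undo_depth=0 redo_depth=3
After op 7 (type): buf='xyz' undo_depth=1 redo_depth=0
After op 8 (type): buf='xyzxyz' undo_depth=2 redo_depth=0
After op 9 (undo): buf='xyz' undo_depth=1 redo_depth=1

Answer: xyz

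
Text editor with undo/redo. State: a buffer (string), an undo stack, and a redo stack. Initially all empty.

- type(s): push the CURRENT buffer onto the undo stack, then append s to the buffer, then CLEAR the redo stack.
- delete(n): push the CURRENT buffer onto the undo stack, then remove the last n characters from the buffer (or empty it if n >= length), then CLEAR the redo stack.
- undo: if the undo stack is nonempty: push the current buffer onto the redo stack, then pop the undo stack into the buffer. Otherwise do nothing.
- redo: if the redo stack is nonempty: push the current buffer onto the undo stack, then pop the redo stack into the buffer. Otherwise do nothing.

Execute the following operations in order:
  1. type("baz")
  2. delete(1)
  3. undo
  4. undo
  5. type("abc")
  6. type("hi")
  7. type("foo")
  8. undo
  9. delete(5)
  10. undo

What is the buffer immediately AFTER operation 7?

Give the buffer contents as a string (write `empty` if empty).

After op 1 (type): buf='baz' undo_depth=1 redo_depth=0
After op 2 (delete): buf='ba' undo_depth=2 redo_depth=0
After op 3 (undo): buf='baz' undo_depth=1 redo_depth=1
After op 4 (undo): buf='(empty)' undo_depth=0 redo_depth=2
After op 5 (type): buf='abc' undo_depth=1 redo_depth=0
After op 6 (type): buf='abchi' undo_depth=2 redo_depth=0
After op 7 (type): buf='abchifoo' undo_depth=3 redo_depth=0

Answer: abchifoo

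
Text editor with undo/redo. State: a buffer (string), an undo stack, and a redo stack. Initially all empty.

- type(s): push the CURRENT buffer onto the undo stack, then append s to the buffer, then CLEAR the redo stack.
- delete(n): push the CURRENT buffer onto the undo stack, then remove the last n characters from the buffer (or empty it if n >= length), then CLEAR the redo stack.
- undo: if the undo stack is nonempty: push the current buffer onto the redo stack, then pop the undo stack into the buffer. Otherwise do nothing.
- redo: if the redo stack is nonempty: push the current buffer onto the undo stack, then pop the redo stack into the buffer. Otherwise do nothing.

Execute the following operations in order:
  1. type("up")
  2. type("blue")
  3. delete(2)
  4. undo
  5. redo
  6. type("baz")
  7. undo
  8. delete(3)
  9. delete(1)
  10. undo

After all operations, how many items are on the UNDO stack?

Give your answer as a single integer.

After op 1 (type): buf='up' undo_depth=1 redo_depth=0
After op 2 (type): buf='upblue' undo_depth=2 redo_depth=0
After op 3 (delete): buf='upbl' undo_depth=3 redo_depth=0
After op 4 (undo): buf='upblue' undo_depth=2 redo_depth=1
After op 5 (redo): buf='upbl' undo_depth=3 redo_depth=0
After op 6 (type): buf='upblbaz' undo_depth=4 redo_depth=0
After op 7 (undo): buf='upbl' undo_depth=3 redo_depth=1
After op 8 (delete): buf='u' undo_depth=4 redo_depth=0
After op 9 (delete): buf='(empty)' undo_depth=5 redo_depth=0
After op 10 (undo): buf='u' undo_depth=4 redo_depth=1

Answer: 4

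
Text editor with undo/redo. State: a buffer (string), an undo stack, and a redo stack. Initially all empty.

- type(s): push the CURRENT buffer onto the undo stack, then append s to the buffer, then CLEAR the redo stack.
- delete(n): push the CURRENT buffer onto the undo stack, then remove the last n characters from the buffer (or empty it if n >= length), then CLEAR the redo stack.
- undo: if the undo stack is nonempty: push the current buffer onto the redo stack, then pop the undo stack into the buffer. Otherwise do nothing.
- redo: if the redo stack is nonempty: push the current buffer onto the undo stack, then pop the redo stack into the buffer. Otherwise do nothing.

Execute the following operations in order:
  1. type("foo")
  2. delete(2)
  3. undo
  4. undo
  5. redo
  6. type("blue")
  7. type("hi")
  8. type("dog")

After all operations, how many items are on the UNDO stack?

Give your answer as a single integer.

After op 1 (type): buf='foo' undo_depth=1 redo_depth=0
After op 2 (delete): buf='f' undo_depth=2 redo_depth=0
After op 3 (undo): buf='foo' undo_depth=1 redo_depth=1
After op 4 (undo): buf='(empty)' undo_depth=0 redo_depth=2
After op 5 (redo): buf='foo' undo_depth=1 redo_depth=1
After op 6 (type): buf='fooblue' undo_depth=2 redo_depth=0
After op 7 (type): buf='foobluehi' undo_depth=3 redo_depth=0
After op 8 (type): buf='foobluehidog' undo_depth=4 redo_depth=0

Answer: 4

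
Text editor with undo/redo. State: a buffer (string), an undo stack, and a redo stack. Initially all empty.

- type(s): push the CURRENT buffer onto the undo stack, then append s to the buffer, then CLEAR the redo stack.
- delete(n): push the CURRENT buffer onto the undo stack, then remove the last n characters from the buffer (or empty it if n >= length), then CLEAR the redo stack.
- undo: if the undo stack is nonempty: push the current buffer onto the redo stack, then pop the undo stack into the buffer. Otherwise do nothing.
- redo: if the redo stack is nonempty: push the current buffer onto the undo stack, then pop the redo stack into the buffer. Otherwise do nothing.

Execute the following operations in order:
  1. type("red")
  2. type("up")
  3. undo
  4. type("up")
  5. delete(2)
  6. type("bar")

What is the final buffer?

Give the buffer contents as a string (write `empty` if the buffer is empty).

After op 1 (type): buf='red' undo_depth=1 redo_depth=0
After op 2 (type): buf='redup' undo_depth=2 redo_depth=0
After op 3 (undo): buf='red' undo_depth=1 redo_depth=1
After op 4 (type): buf='redup' undo_depth=2 redo_depth=0
After op 5 (delete): buf='red' undo_depth=3 redo_depth=0
After op 6 (type): buf='redbar' undo_depth=4 redo_depth=0

Answer: redbar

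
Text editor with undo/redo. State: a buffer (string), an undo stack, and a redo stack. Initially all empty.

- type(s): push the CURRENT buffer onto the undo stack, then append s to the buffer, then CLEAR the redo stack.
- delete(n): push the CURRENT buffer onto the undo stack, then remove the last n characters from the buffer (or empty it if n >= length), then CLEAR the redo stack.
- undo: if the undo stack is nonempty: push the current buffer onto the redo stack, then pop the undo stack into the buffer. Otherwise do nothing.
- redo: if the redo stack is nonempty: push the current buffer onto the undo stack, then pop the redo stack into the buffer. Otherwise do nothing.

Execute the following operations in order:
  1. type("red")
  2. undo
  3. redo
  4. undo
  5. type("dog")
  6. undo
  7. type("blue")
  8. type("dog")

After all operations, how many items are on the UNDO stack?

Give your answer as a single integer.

After op 1 (type): buf='red' undo_depth=1 redo_depth=0
After op 2 (undo): buf='(empty)' undo_depth=0 redo_depth=1
After op 3 (redo): buf='red' undo_depth=1 redo_depth=0
After op 4 (undo): buf='(empty)' undo_depth=0 redo_depth=1
After op 5 (type): buf='dog' undo_depth=1 redo_depth=0
After op 6 (undo): buf='(empty)' undo_depth=0 redo_depth=1
After op 7 (type): buf='blue' undo_depth=1 redo_depth=0
After op 8 (type): buf='bluedog' undo_depth=2 redo_depth=0

Answer: 2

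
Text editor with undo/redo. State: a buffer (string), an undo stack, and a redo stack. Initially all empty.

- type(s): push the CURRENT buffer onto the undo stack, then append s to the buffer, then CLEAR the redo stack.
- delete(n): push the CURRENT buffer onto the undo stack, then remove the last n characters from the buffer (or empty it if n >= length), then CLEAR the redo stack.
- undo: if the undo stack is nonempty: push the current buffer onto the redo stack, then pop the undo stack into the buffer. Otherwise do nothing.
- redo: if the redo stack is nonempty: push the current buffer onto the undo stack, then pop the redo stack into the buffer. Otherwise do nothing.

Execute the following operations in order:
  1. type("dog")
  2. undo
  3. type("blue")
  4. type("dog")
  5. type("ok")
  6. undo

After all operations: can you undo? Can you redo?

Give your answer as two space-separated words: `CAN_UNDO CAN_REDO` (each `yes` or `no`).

After op 1 (type): buf='dog' undo_depth=1 redo_depth=0
After op 2 (undo): buf='(empty)' undo_depth=0 redo_depth=1
After op 3 (type): buf='blue' undo_depth=1 redo_depth=0
After op 4 (type): buf='bluedog' undo_depth=2 redo_depth=0
After op 5 (type): buf='bluedogok' undo_depth=3 redo_depth=0
After op 6 (undo): buf='bluedog' undo_depth=2 redo_depth=1

Answer: yes yes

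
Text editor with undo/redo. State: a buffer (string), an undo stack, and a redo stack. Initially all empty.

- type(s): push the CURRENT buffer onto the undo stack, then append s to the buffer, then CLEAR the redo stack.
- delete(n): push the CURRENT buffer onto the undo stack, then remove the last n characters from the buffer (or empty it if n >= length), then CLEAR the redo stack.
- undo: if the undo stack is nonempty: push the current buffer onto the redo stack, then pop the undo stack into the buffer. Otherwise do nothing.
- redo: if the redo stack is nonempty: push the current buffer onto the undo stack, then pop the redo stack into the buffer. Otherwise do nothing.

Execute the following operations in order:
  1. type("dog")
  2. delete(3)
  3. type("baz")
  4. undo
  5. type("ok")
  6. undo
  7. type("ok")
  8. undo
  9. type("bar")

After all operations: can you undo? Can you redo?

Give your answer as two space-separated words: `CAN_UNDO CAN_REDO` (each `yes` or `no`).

After op 1 (type): buf='dog' undo_depth=1 redo_depth=0
After op 2 (delete): buf='(empty)' undo_depth=2 redo_depth=0
After op 3 (type): buf='baz' undo_depth=3 redo_depth=0
After op 4 (undo): buf='(empty)' undo_depth=2 redo_depth=1
After op 5 (type): buf='ok' undo_depth=3 redo_depth=0
After op 6 (undo): buf='(empty)' undo_depth=2 redo_depth=1
After op 7 (type): buf='ok' undo_depth=3 redo_depth=0
After op 8 (undo): buf='(empty)' undo_depth=2 redo_depth=1
After op 9 (type): buf='bar' undo_depth=3 redo_depth=0

Answer: yes no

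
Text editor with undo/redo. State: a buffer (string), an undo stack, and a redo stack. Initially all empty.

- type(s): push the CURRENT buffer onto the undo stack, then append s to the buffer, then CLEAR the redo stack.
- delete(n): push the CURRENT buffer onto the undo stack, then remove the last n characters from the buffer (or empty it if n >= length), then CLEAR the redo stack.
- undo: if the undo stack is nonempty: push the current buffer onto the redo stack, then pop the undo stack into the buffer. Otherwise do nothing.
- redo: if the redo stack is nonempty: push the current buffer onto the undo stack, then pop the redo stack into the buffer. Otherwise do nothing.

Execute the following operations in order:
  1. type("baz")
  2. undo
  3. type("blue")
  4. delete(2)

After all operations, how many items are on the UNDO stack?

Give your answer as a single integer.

Answer: 2

Derivation:
After op 1 (type): buf='baz' undo_depth=1 redo_depth=0
After op 2 (undo): buf='(empty)' undo_depth=0 redo_depth=1
After op 3 (type): buf='blue' undo_depth=1 redo_depth=0
After op 4 (delete): buf='bl' undo_depth=2 redo_depth=0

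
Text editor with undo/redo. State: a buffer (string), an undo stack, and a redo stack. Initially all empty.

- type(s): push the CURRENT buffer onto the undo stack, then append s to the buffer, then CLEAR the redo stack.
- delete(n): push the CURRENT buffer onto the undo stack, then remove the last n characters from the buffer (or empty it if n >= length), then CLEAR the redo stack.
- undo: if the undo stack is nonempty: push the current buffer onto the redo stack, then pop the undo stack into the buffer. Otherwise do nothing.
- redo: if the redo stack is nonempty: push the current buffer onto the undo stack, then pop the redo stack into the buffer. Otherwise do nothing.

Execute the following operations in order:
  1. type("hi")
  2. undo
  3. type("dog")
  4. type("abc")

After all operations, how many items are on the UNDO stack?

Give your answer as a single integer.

After op 1 (type): buf='hi' undo_depth=1 redo_depth=0
After op 2 (undo): buf='(empty)' undo_depth=0 redo_depth=1
After op 3 (type): buf='dog' undo_depth=1 redo_depth=0
After op 4 (type): buf='dogabc' undo_depth=2 redo_depth=0

Answer: 2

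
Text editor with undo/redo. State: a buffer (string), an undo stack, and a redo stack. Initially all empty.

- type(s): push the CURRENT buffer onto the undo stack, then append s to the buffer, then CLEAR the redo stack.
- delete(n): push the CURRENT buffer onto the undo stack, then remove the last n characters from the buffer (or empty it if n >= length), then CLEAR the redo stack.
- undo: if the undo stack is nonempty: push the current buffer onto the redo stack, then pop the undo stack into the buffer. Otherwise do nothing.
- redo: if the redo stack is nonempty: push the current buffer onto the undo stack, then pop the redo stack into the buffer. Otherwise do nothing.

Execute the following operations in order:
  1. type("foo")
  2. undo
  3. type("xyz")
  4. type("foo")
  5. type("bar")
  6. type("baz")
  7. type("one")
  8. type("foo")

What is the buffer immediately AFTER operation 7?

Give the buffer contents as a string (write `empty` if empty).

After op 1 (type): buf='foo' undo_depth=1 redo_depth=0
After op 2 (undo): buf='(empty)' undo_depth=0 redo_depth=1
After op 3 (type): buf='xyz' undo_depth=1 redo_depth=0
After op 4 (type): buf='xyzfoo' undo_depth=2 redo_depth=0
After op 5 (type): buf='xyzfoobar' undo_depth=3 redo_depth=0
After op 6 (type): buf='xyzfoobarbaz' undo_depth=4 redo_depth=0
After op 7 (type): buf='xyzfoobarbazone' undo_depth=5 redo_depth=0

Answer: xyzfoobarbazone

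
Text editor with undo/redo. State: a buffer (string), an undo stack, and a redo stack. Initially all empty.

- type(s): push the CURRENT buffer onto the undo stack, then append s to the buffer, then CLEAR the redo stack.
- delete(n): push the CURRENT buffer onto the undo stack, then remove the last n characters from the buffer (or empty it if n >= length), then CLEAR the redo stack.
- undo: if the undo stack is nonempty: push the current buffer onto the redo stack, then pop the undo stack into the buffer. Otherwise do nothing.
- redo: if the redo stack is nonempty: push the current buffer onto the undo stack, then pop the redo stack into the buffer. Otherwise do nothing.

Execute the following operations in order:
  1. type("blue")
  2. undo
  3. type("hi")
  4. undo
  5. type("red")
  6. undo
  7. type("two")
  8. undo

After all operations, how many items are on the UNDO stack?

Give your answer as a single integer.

Answer: 0

Derivation:
After op 1 (type): buf='blue' undo_depth=1 redo_depth=0
After op 2 (undo): buf='(empty)' undo_depth=0 redo_depth=1
After op 3 (type): buf='hi' undo_depth=1 redo_depth=0
After op 4 (undo): buf='(empty)' undo_depth=0 redo_depth=1
After op 5 (type): buf='red' undo_depth=1 redo_depth=0
After op 6 (undo): buf='(empty)' undo_depth=0 redo_depth=1
After op 7 (type): buf='two' undo_depth=1 redo_depth=0
After op 8 (undo): buf='(empty)' undo_depth=0 redo_depth=1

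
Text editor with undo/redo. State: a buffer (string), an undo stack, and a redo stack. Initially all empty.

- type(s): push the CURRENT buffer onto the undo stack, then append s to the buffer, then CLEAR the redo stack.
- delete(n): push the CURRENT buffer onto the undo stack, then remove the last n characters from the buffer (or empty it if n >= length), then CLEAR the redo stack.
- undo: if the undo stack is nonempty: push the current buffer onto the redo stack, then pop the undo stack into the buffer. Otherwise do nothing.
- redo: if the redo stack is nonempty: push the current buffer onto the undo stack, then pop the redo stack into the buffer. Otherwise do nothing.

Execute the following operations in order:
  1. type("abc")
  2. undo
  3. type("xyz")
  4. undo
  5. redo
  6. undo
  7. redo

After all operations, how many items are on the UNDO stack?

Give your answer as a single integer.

After op 1 (type): buf='abc' undo_depth=1 redo_depth=0
After op 2 (undo): buf='(empty)' undo_depth=0 redo_depth=1
After op 3 (type): buf='xyz' undo_depth=1 redo_depth=0
After op 4 (undo): buf='(empty)' undo_depth=0 redo_depth=1
After op 5 (redo): buf='xyz' undo_depth=1 redo_depth=0
After op 6 (undo): buf='(empty)' undo_depth=0 redo_depth=1
After op 7 (redo): buf='xyz' undo_depth=1 redo_depth=0

Answer: 1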